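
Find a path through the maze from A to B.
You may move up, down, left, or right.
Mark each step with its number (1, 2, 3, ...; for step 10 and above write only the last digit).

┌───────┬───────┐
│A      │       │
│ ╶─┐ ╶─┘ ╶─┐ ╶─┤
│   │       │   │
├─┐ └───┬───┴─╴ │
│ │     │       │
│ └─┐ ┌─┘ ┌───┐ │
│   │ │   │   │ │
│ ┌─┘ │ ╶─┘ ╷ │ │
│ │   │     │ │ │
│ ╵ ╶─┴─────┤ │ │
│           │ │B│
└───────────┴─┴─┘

Finding the shortest path through the maze:
Path length: 14 steps
Directions: right → right → down → right → right → up → right → right → down → right → down → down → down → down

Solution:

┌───────┬───────┐
│A 1 2  │6 7 8  │
│ ╶─┐ ╶─┘ ╶─┐ ╶─┤
│   │3 4 5  │9 0│
├─┐ └───┬───┴─╴ │
│ │     │      1│
│ └─┐ ┌─┘ ┌───┐ │
│   │ │   │   │2│
│ ┌─┘ │ ╶─┘ ╷ │ │
│ │   │     │ │3│
│ ╵ ╶─┴─────┤ │ │
│           │ │B│
└───────────┴─┴─┘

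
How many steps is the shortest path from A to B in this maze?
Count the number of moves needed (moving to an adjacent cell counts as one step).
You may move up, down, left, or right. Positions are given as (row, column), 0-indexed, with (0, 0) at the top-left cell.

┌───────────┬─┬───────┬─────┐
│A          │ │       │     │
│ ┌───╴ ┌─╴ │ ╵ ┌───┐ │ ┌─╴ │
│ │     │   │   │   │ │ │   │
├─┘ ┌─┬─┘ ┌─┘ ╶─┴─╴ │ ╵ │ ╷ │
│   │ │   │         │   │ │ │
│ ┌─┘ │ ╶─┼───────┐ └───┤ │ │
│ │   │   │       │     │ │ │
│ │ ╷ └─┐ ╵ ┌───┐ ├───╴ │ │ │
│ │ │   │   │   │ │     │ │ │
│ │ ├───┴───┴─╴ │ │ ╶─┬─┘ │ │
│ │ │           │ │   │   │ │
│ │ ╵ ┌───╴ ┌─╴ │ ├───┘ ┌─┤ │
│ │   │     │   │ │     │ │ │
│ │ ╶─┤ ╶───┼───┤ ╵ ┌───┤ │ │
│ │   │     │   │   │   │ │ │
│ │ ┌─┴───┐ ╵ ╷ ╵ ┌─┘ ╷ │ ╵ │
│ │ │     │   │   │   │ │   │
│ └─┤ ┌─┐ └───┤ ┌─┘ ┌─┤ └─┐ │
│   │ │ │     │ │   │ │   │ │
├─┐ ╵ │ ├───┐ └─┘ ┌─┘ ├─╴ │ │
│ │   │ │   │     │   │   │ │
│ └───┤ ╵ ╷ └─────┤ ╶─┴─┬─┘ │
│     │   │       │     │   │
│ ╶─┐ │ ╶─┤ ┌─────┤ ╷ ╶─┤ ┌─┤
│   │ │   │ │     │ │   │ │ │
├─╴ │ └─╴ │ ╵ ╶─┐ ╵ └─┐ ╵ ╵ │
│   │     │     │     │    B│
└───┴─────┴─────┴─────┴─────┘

Using BFS to find shortest path:
Start: (0, 0), End: (13, 13)
Path found:
(0,0) → (0,1) → (0,2) → (0,3) → (0,4) → (0,5) → (1,5) → (1,4) → (2,4) → (2,3) → (3,3) → (3,4) → (4,4) → (4,5) → (3,5) → (3,6) → (3,7) → (3,8) → (4,8) → (5,8) → (6,8) → (7,8) → (7,9) → (6,9) → (6,10) → (6,11) → (5,11) → (5,12) → (4,12) → (3,12) → (2,12) → (1,12) → (1,13) → (2,13) → (3,13) → (4,13) → (5,13) → (6,13) → (7,13) → (8,13) → (9,13) → (10,13) → (11,13) → (11,12) → (12,12) → (13,12) → (13,13)
Number of steps: 46

Solution:

┌───────────┬─┬───────┬─────┐
│A → → → → ↓│ │       │     │
│ ┌───╴ ┌─╴ │ ╵ ┌───┐ │ ┌─╴ │
│ │     │↓ ↲│   │   │ │ │↱ ↓│
├─┘ ┌─┬─┘ ┌─┘ ╶─┴─╴ │ ╵ │ ╷ │
│   │ │↓ ↲│         │   │↑│↓│
│ ┌─┘ │ ╶─┼───────┐ └───┤ │ │
│ │   │↳ ↓│↱ → → ↓│     │↑│↓│
│ │ ╷ └─┐ ╵ ┌───┐ ├───╴ │ │ │
│ │ │   │↳ ↑│   │↓│     │↑│↓│
│ │ ├───┴───┴─╴ │ │ ╶─┬─┘ │ │
│ │ │           │↓│   │↱ ↑│↓│
│ │ ╵ ┌───╴ ┌─╴ │ ├───┘ ┌─┤ │
│ │   │     │   │↓│↱ → ↑│ │↓│
│ │ ╶─┤ ╶───┼───┤ ╵ ┌───┤ │ │
│ │   │     │   │↳ ↑│   │ │↓│
│ │ ┌─┴───┐ ╵ ╷ ╵ ┌─┘ ╷ │ ╵ │
│ │ │     │   │   │   │ │  ↓│
│ └─┤ ┌─┐ └───┤ ┌─┘ ┌─┤ └─┐ │
│   │ │ │     │ │   │ │   │↓│
├─┐ ╵ │ ├───┐ └─┘ ┌─┘ ├─╴ │ │
│ │   │ │   │     │   │   │↓│
│ └───┤ ╵ ╷ └─────┤ ╶─┴─┬─┘ │
│     │   │       │     │↓ ↲│
│ ╶─┐ │ ╶─┤ ┌─────┤ ╷ ╶─┤ ┌─┤
│   │ │   │ │     │ │   │↓│ │
├─╴ │ └─╴ │ ╵ ╶─┐ ╵ └─┐ ╵ ╵ │
│   │     │     │     │  ↳ B│
└───┴─────┴─────┴─────┴─────┘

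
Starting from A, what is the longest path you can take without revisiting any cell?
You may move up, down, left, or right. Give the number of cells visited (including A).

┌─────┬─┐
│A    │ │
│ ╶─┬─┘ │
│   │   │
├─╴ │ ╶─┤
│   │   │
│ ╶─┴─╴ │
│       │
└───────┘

Finding longest simple path using DFS:
Start: (0, 0)
Longest path visits 14 cells
Path: A → down → right → down → left → down → right → right → right → up → left → up → right → up

Solution:

┌─────┬─┐
│A    │B│
│ ╶─┬─┘ │
│↳ ↓│↱ ↑│
├─╴ │ ╶─┤
│↓ ↲│↑ ↰│
│ ╶─┴─╴ │
│↳ → → ↑│
└───────┘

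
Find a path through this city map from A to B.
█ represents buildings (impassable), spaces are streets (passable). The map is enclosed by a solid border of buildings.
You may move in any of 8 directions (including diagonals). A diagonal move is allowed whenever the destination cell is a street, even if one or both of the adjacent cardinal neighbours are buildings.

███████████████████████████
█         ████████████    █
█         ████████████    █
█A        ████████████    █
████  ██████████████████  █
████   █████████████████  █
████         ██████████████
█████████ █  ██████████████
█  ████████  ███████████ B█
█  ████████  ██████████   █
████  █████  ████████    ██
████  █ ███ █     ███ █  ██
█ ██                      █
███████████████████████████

Finding the shortest path from A to B:
Movement: 8-directional
Path length: 26 steps
Directions: right → right → right → down-right → down-right → down-right → right → right → right → down-right → down → down → down-right → down-right → right → right → right → right → down-right → right → right → up-right → up-right → right → up-right → up-right

Solution:

███████████████████████████
█         ████████████    █
█         ████████████    █
█A→→↘     ████████████    █
████ ↘██████████████████  █
████  ↘█████████████████  █
████   →→→↘  ██████████████
█████████ █↓ ██████████████
█  ████████↓ ███████████ B█
█  ████████↘ ██████████ ↗ █
████  █████ ↘████████ →↗ ██
████  █ ███ █→→→→↘███↗█  ██
█ ██              →→↗     █
███████████████████████████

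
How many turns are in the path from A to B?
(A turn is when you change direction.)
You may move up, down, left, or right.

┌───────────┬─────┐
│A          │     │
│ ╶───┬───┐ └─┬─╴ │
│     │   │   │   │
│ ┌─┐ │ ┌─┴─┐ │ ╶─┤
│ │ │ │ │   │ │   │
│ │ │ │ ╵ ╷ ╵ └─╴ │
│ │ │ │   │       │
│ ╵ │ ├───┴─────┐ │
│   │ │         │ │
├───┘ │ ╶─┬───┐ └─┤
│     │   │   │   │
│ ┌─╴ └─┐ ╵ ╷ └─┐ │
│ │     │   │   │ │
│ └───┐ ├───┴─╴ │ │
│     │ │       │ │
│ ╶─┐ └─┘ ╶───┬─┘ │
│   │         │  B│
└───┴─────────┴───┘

Directions: down, right, right, down, down, down, down, left, left, down, down, right, right, down, right, right, up, right, right, right, up, left, up, left, down, left, up, left, up, right, right, right, right, down, right, down, down, down
Number of turns: 22

Solution:

┌───────────┬─────┐
│A          │     │
│ ╶───┬───┐ └─┬─╴ │
│↳ → ↓│   │   │   │
│ ┌─┐ │ ┌─┴─┐ │ ╶─┤
│ │ │↓│ │   │ │   │
│ │ │ │ ╵ ╷ ╵ └─╴ │
│ │ │↓│   │       │
│ ╵ │ ├───┴─────┐ │
│   │↓│↱ → → → ↓│ │
├───┘ │ ╶─┬───┐ └─┤
│↓ ← ↲│↑ ↰│↓ ↰│↳ ↓│
│ ┌─╴ └─┐ ╵ ╷ └─┐ │
│↓│     │↑ ↲│↑ ↰│↓│
│ └───┐ ├───┴─╴ │ │
│↳ → ↓│ │↱ → → ↑│↓│
│ ╶─┐ └─┘ ╶───┬─┘ │
│   │↳ → ↑    │  B│
└───┴─────────┴───┘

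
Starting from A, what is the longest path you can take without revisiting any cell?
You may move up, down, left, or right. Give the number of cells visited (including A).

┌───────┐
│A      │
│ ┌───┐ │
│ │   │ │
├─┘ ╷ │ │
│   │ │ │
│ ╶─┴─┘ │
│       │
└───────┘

Finding longest simple path using DFS:
Start: (0, 0)
Longest path visits 15 cells
Path: A → right → right → right → down → down → down → left → left → left → up → right → up → right → down

Solution:

┌───────┐
│A → → ↓│
│ ┌───┐ │
│ │↱ ↓│↓│
├─┘ ╷ │ │
│↱ ↑│B│↓│
│ ╶─┴─┘ │
│↑ ← ← ↲│
└───────┘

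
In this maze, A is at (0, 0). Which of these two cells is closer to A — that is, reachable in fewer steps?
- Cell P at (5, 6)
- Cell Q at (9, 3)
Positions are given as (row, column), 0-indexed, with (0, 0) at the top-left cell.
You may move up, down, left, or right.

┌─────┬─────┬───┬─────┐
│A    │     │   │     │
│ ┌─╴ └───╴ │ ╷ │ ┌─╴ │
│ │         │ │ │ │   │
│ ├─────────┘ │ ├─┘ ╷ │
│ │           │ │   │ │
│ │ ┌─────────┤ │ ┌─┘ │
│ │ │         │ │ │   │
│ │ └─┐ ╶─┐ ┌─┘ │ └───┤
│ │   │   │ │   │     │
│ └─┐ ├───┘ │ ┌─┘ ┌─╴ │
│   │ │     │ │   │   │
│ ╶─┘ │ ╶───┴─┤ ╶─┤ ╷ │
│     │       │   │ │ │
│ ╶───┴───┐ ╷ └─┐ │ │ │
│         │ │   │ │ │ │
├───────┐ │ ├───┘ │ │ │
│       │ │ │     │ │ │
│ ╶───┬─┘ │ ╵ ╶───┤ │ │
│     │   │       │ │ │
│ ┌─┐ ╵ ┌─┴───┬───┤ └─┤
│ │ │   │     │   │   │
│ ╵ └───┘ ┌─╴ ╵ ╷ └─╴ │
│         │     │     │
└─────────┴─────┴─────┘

Shortest path A → P at (5, 6): 27 steps
Shortest path A → Q at (9, 3): 14 steps

Q is closer (14 steps vs 27 steps).

Path to P:

┌─────┬─────┬───┬─────┐
│A    │     │↱ ↓│     │
│ ┌─╴ └───╴ │ ╷ │ ┌─╴ │
│↓│         │↑│↓│ │   │
│ ├─────────┘ │ ├─┘ ╷ │
│↓│↱ → → → → ↑│↓│   │ │
│ │ ┌─────────┤ │ ┌─┘ │
│↓│↑│         │↓│ │   │
│ │ └─┐ ╶─┐ ┌─┘ │ └───┤
│↓│↑ ↰│   │ │↓ ↲│     │
│ └─┐ ├───┘ │ ┌─┘ ┌─╴ │
│↓  │↑│     │P│   │   │
│ ╶─┘ │ ╶───┴─┤ ╶─┤ ╷ │
│↳ → ↑│       │   │ │ │
│ ╶───┴───┐ ╷ └─┐ │ │ │
│         │ │   │ │ │ │
├───────┐ │ ├───┘ │ │ │
│       │ │ │     │ │ │
│ ╶───┬─┘ │ ╵ ╶───┤ │ │
│     │   │       │ │ │
│ ┌─┐ ╵ ┌─┴───┬───┤ └─┤
│ │ │   │     │   │   │
│ ╵ └───┘ ┌─╴ ╵ ╷ └─╴ │
│         │     │     │
└─────────┴─────┴─────┘

Path to Q:

┌─────┬─────┬───┬─────┐
│A    │     │   │     │
│ ┌─╴ └───╴ │ ╷ │ ┌─╴ │
│↓│         │ │ │ │   │
│ ├─────────┘ │ ├─┘ ╷ │
│↓│           │ │   │ │
│ │ ┌─────────┤ │ ┌─┘ │
│↓│ │         │ │ │   │
│ │ └─┐ ╶─┐ ┌─┘ │ └───┤
│↓│   │   │ │   │     │
│ └─┐ ├───┘ │ ┌─┘ ┌─╴ │
│↓  │ │     │ │   │   │
│ ╶─┘ │ ╶───┴─┤ ╶─┤ ╷ │
│↓    │       │   │ │ │
│ ╶───┴───┐ ╷ └─┐ │ │ │
│↳ → → → ↓│ │   │ │ │ │
├───────┐ │ ├───┘ │ │ │
│       │↓│ │     │ │ │
│ ╶───┬─┘ │ ╵ ╶───┤ │ │
│     │Q ↲│       │ │ │
│ ┌─┐ ╵ ┌─┴───┬───┤ └─┤
│ │ │   │     │   │   │
│ ╵ └───┘ ┌─╴ ╵ ╷ └─╴ │
│         │     │     │
└─────────┴─────┴─────┘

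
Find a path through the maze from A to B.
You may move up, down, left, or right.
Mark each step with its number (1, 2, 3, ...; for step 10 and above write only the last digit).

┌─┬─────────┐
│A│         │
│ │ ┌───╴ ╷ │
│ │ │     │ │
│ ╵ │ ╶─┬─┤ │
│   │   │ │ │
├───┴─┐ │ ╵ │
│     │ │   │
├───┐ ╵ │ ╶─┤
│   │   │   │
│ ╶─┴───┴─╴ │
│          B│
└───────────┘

Finding the shortest path through the maze:
Path length: 16 steps
Directions: down → down → right → up → up → right → right → right → right → down → down → down → left → down → right → down

Solution:

┌─┬─────────┐
│A│5 6 7 8 9│
│ │ ┌───╴ ╷ │
│1│4│     │0│
│ ╵ │ ╶─┬─┤ │
│2 3│   │ │1│
├───┴─┐ │ ╵ │
│     │ │3 2│
├───┐ ╵ │ ╶─┤
│   │   │4 5│
│ ╶─┴───┴─╴ │
│          B│
└───────────┘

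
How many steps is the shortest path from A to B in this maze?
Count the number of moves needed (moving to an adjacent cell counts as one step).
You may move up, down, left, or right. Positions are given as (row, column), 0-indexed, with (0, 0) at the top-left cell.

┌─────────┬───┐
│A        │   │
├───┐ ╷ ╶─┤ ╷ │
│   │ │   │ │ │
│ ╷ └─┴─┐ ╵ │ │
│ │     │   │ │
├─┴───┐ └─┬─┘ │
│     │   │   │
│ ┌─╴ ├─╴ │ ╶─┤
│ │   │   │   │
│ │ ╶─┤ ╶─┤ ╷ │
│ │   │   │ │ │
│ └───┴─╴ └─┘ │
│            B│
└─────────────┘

Using BFS to find shortest path:
Start: (0, 0), End: (6, 6)
Path found:
(0,0) → (0,1) → (0,2) → (0,3) → (1,3) → (1,4) → (2,4) → (2,5) → (1,5) → (0,5) → (0,6) → (1,6) → (2,6) → (3,6) → (3,5) → (4,5) → (4,6) → (5,6) → (6,6)
Number of steps: 18

Solution:

┌─────────┬───┐
│A → → ↓  │↱ ↓│
├───┐ ╷ ╶─┤ ╷ │
│   │ │↳ ↓│↑│↓│
│ ╷ └─┴─┐ ╵ │ │
│ │     │↳ ↑│↓│
├─┴───┐ └─┬─┘ │
│     │   │↓ ↲│
│ ┌─╴ ├─╴ │ ╶─┤
│ │   │   │↳ ↓│
│ │ ╶─┤ ╶─┤ ╷ │
│ │   │   │ │↓│
│ └───┴─╴ └─┘ │
│            B│
└─────────────┘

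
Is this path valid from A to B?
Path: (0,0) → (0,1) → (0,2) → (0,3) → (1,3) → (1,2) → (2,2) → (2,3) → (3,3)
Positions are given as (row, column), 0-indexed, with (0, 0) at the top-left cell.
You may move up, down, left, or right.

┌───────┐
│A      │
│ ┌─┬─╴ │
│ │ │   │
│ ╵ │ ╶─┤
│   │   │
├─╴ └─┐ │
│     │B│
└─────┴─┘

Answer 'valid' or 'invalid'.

Checking path validity:
Result: All consecutive moves are passable.

valid

Correct solution:

┌───────┐
│A → → ↓│
│ ┌─┬─╴ │
│ │ │↓ ↲│
│ ╵ │ ╶─┤
│   │↳ ↓│
├─╴ └─┐ │
│     │B│
└─────┴─┘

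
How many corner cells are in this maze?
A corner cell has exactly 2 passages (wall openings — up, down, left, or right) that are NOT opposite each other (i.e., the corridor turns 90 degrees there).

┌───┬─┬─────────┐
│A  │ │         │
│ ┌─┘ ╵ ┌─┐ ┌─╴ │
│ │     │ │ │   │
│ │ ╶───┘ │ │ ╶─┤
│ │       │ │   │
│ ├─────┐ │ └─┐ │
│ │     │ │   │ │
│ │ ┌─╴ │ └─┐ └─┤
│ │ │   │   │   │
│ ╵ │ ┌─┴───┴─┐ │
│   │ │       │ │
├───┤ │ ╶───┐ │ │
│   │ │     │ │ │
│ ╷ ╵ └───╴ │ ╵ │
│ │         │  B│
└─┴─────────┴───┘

Counting corner cells (2 non-opposite passages):
Total corners: 31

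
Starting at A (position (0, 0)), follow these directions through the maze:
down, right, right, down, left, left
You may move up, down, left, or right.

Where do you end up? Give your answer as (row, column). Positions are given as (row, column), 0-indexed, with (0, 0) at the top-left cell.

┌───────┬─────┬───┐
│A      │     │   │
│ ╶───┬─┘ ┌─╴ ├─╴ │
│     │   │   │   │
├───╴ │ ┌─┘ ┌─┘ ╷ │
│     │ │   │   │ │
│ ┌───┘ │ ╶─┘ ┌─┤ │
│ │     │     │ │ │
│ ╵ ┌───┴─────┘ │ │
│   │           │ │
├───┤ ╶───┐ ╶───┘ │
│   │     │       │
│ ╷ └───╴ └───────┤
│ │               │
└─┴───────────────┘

Following directions step by step:
Start: (0, 0)
  down: (0, 0) → (1, 0)
  right: (1, 0) → (1, 1)
  right: (1, 1) → (1, 2)
  down: (1, 2) → (2, 2)
  left: (2, 2) → (2, 1)
  left: (2, 1) → (2, 0)
Final position: (2, 0)

Path taken:

┌───────┬─────┬───┐
│A      │     │   │
│ ╶───┬─┘ ┌─╴ ├─╴ │
│↳ → ↓│   │   │   │
├───╴ │ ┌─┘ ┌─┘ ╷ │
│B ← ↲│ │   │   │ │
│ ┌───┘ │ ╶─┘ ┌─┤ │
│ │     │     │ │ │
│ ╵ ┌───┴─────┘ │ │
│   │           │ │
├───┤ ╶───┐ ╶───┘ │
│   │     │       │
│ ╷ └───╴ └───────┤
│ │               │
└─┴───────────────┘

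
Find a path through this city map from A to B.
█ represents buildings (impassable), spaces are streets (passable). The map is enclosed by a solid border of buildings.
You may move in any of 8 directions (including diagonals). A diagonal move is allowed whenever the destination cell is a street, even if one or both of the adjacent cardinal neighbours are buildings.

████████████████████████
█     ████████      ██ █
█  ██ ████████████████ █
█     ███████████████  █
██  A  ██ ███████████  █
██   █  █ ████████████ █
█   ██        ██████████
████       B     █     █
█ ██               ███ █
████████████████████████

Finding the shortest path from A to B:
Movement: 8-directional
Path length: 7 steps
Directions: right → right → down-right → down-right → right → right → down-right

Solution:

████████████████████████
█     ████████      ██ █
█  ██ ████████████████ █
█     ███████████████  █
██  A→↘██ ███████████  █
██   █ ↘█ ████████████ █
█   ██  →→↘   ██████████
████       B     █     █
█ ██               ███ █
████████████████████████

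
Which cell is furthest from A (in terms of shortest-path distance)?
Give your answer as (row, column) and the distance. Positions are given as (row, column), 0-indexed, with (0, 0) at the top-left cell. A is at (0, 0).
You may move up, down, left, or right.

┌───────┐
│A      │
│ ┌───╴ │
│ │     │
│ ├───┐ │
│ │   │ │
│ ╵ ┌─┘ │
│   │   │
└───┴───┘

Computing BFS distances from A to all cells:
Furthest cell: (3, 2)
Distance: 7 steps

Path from A to the furthest cell:

┌───────┐
│A → → ↓│
│ ┌───╴ │
│ │    ↓│
│ ├───┐ │
│ │   │↓│
│ ╵ ┌─┘ │
│   │B ↲│
└───┴───┘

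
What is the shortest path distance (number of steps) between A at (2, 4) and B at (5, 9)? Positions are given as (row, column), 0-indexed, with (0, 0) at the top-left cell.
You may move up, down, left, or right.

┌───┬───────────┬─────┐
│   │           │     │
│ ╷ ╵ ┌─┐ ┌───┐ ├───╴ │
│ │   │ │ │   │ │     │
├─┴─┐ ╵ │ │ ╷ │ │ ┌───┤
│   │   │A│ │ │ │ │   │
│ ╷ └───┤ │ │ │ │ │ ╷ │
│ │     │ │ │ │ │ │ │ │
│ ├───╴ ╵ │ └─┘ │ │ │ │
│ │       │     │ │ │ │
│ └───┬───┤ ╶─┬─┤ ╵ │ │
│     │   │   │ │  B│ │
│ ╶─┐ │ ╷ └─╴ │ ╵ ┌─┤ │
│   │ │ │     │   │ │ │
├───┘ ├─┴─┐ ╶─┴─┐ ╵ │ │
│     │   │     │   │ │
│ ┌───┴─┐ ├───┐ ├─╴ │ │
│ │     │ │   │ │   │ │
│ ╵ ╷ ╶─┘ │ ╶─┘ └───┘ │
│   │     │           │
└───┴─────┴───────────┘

Finding path from (2, 4) to (5, 9):
Path: (2,4) → (1,4) → (0,4) → (0,5) → (0,6) → (0,7) → (1,7) → (2,7) → (3,7) → (4,7) → (4,6) → (4,5) → (5,5) → (5,6) → (6,6) → (6,5) → (7,5) → (7,6) → (7,7) → (8,7) → (9,7) → (9,8) → (9,9) → (9,10) → (8,10) → (7,10) → (6,10) → (5,10) → (4,10) → (3,10) → (2,10) → (2,9) → (3,9) → (4,9) → (5,9)
Distance: 34 steps

Solution:

┌───┬───────────┬─────┐
│   │    ↱ → → ↓│     │
│ ╷ ╵ ┌─┐ ┌───┐ ├───╴ │
│ │   │ │↑│   │↓│     │
├─┴─┐ ╵ │ │ ╷ │ │ ┌───┤
│   │   │A│ │ │↓│ │↓ ↰│
│ ╷ └───┤ │ │ │ │ │ ╷ │
│ │     │ │ │ │↓│ │↓│↑│
│ ├───╴ ╵ │ └─┘ │ │ │ │
│ │       │↓ ← ↲│ │↓│↑│
│ └───┬───┤ ╶─┬─┤ ╵ │ │
│     │   │↳ ↓│ │  B│↑│
│ ╶─┐ │ ╷ └─╴ │ ╵ ┌─┤ │
│   │ │ │  ↓ ↲│   │ │↑│
├───┘ ├─┴─┐ ╶─┴─┐ ╵ │ │
│     │   │↳ → ↓│   │↑│
│ ┌───┴─┐ ├───┐ ├─╴ │ │
│ │     │ │   │↓│   │↑│
│ ╵ ╷ ╶─┘ │ ╶─┘ └───┘ │
│   │     │    ↳ → → ↑│
└───┴─────┴───────────┘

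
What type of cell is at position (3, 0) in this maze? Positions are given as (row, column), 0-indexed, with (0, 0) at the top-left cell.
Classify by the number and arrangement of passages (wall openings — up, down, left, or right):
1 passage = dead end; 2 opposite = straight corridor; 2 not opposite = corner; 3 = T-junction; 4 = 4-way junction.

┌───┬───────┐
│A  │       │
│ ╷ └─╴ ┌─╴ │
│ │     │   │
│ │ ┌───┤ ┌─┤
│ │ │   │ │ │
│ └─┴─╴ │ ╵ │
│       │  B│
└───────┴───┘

Checking cell at (3, 0):
Number of passages: 2
Cell type: corner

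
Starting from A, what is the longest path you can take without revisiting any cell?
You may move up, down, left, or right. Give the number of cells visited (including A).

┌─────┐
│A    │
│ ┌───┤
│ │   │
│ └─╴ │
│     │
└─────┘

Finding longest simple path using DFS:
Start: (0, 0)
Longest path visits 7 cells
Path: A → down → down → right → right → up → left

Solution:

┌─────┐
│A    │
│ ┌───┤
│↓│B ↰│
│ └─╴ │
│↳ → ↑│
└─────┘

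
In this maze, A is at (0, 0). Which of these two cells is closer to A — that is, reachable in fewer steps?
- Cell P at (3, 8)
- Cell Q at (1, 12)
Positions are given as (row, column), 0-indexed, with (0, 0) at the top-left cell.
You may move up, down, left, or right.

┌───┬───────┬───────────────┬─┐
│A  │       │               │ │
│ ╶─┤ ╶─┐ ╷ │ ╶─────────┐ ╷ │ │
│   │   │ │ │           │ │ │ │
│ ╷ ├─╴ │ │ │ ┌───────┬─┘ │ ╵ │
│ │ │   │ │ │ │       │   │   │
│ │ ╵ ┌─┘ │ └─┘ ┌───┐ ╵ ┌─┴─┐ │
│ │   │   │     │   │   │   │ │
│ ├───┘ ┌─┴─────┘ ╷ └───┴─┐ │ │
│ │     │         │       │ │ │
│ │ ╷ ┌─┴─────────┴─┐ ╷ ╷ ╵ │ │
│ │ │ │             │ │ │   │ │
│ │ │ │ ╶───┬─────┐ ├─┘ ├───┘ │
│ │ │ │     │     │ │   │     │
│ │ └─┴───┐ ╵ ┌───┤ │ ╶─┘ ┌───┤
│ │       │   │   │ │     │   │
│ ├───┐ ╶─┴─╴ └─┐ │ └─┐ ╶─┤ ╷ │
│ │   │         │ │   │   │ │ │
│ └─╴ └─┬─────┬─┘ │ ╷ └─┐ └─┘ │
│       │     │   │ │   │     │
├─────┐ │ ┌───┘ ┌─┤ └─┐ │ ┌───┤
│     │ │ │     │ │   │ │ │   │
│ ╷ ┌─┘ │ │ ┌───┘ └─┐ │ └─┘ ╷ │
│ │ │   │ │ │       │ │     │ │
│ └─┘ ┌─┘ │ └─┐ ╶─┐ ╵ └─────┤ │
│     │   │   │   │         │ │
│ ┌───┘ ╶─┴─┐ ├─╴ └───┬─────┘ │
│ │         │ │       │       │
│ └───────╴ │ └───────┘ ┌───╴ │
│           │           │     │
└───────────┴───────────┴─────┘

Shortest path A → P at (3, 8): 49 steps
Shortest path A → Q at (1, 12): 27 steps

Q is closer (27 steps vs 49 steps).

Path to P:

┌───┬───────┬───────────────┬─┐
│A  │↱ → → ↓│            ↱ ↓│ │
│ ╶─┤ ╶─┐ ╷ │ ╶─────────┐ ╷ │ │
│↳ ↓│↑ ↰│ │↓│           │↑│↓│ │
│ ╷ ├─╴ │ │ │ ┌───────┬─┘ │ ╵ │
│ │↓│↱ ↑│ │↓│ │↱ → → ↓│↱ ↑│↳ ↓│
│ │ ╵ ┌─┘ │ └─┘ ┌───┐ ╵ ┌─┴─┐ │
│ │↳ ↑│   │↳ → ↑│P ↰│↳ ↑│   │↓│
│ ├───┘ ┌─┴─────┘ ╷ └───┴─┐ │ │
│ │     │         │↑ ← ↰  │ │↓│
│ │ ╷ ┌─┴─────────┴─┐ ╷ ╷ ╵ │ │
│ │ │ │             │ │↑│   │↓│
│ │ │ │ ╶───┬─────┐ ├─┘ ├───┘ │
│ │ │ │     │     │ │↱ ↑│↓ ← ↲│
│ │ └─┴───┐ ╵ ┌───┤ │ ╶─┘ ┌───┤
│ │       │   │   │ │↑ ← ↲│   │
│ ├───┐ ╶─┴─╴ └─┐ │ └─┐ ╶─┤ ╷ │
│ │   │         │ │   │   │ │ │
│ └─╴ └─┬─────┬─┘ │ ╷ └─┐ └─┘ │
│       │     │   │ │   │     │
├─────┐ │ ┌───┘ ┌─┤ └─┐ │ ┌───┤
│     │ │ │     │ │   │ │ │   │
│ ╷ ┌─┘ │ │ ┌───┘ └─┐ │ └─┘ ╷ │
│ │ │   │ │ │       │ │     │ │
│ └─┘ ┌─┘ │ └─┐ ╶─┐ ╵ └─────┤ │
│     │   │   │   │         │ │
│ ┌───┘ ╶─┴─┐ ├─╴ └───┬─────┘ │
│ │         │ │       │       │
│ └───────╴ │ └───────┘ ┌───╴ │
│           │           │     │
└───────────┴───────────┴─────┘

Path to Q:

┌───┬───────┬───────────────┬─┐
│A  │↱ → → ↓│               │ │
│ ╶─┤ ╶─┐ ╷ │ ╶─────────┐ ╷ │ │
│↳ ↓│↑ ↰│ │↓│           │Q│ │ │
│ ╷ ├─╴ │ │ │ ┌───────┬─┘ │ ╵ │
│ │↓│↱ ↑│ │↓│ │↱ → → ↓│↱ ↑│   │
│ │ ╵ ┌─┘ │ └─┘ ┌───┐ ╵ ┌─┴─┐ │
│ │↳ ↑│   │↳ → ↑│   │↳ ↑│   │ │
│ ├───┘ ┌─┴─────┘ ╷ └───┴─┐ │ │
│ │     │         │       │ │ │
│ │ ╷ ┌─┴─────────┴─┐ ╷ ╷ ╵ │ │
│ │ │ │             │ │ │   │ │
│ │ │ │ ╶───┬─────┐ ├─┘ ├───┘ │
│ │ │ │     │     │ │   │     │
│ │ └─┴───┐ ╵ ┌───┤ │ ╶─┘ ┌───┤
│ │       │   │   │ │     │   │
│ ├───┐ ╶─┴─╴ └─┐ │ └─┐ ╶─┤ ╷ │
│ │   │         │ │   │   │ │ │
│ └─╴ └─┬─────┬─┘ │ ╷ └─┐ └─┘ │
│       │     │   │ │   │     │
├─────┐ │ ┌───┘ ┌─┤ └─┐ │ ┌───┤
│     │ │ │     │ │   │ │ │   │
│ ╷ ┌─┘ │ │ ┌───┘ └─┐ │ └─┘ ╷ │
│ │ │   │ │ │       │ │     │ │
│ └─┘ ┌─┘ │ └─┐ ╶─┐ ╵ └─────┤ │
│     │   │   │   │         │ │
│ ┌───┘ ╶─┴─┐ ├─╴ └───┬─────┘ │
│ │         │ │       │       │
│ └───────╴ │ └───────┘ ┌───╴ │
│           │           │     │
└───────────┴───────────┴─────┘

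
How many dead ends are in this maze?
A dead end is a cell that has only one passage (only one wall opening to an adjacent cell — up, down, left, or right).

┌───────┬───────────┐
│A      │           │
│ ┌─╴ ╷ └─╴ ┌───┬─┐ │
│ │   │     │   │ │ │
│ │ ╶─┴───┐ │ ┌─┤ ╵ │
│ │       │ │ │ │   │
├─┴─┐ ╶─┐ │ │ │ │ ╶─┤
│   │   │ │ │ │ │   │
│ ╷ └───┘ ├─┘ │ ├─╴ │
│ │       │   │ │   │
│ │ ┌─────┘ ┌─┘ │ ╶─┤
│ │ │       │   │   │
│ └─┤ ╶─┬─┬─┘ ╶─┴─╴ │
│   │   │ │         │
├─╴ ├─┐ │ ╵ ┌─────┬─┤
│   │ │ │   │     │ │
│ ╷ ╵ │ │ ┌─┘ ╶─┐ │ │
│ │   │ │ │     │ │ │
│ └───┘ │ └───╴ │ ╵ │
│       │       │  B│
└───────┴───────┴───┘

Checking each cell for number of passages:

Dead ends found at positions:
  (0, 4)
  (1, 7)
  (1, 8)
  (2, 0)
  (2, 7)
  (3, 3)
  (3, 5)
  (5, 1)
  (6, 4)
  (7, 2)
  (7, 9)
  (8, 5)
Total dead ends: 12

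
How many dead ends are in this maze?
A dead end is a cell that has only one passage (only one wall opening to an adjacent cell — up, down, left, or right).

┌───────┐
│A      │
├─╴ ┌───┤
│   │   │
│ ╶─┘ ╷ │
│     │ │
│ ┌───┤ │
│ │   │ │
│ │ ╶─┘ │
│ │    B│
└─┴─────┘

Checking each cell for number of passages:

Dead ends found at positions:
  (0, 0)
  (0, 3)
  (3, 2)
  (4, 0)
Total dead ends: 4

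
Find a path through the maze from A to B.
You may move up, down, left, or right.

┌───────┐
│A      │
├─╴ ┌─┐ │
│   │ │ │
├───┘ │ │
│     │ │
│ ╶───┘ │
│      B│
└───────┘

Finding the shortest path through the maze:
Path length: 6 steps
Directions: right → right → right → down → down → down

Solution:

┌───────┐
│A → → ↓│
├─╴ ┌─┐ │
│   │ │↓│
├───┘ │ │
│     │↓│
│ ╶───┘ │
│      B│
└───────┘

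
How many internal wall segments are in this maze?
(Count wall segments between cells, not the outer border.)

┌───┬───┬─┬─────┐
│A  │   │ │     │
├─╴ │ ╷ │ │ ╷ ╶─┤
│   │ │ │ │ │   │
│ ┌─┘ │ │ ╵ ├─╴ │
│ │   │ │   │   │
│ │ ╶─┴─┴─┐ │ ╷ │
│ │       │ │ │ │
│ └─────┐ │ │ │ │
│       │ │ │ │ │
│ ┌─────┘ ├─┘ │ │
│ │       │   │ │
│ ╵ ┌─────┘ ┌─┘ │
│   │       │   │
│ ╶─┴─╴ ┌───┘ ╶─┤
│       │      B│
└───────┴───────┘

Counting internal wall segments:
Total internal walls: 49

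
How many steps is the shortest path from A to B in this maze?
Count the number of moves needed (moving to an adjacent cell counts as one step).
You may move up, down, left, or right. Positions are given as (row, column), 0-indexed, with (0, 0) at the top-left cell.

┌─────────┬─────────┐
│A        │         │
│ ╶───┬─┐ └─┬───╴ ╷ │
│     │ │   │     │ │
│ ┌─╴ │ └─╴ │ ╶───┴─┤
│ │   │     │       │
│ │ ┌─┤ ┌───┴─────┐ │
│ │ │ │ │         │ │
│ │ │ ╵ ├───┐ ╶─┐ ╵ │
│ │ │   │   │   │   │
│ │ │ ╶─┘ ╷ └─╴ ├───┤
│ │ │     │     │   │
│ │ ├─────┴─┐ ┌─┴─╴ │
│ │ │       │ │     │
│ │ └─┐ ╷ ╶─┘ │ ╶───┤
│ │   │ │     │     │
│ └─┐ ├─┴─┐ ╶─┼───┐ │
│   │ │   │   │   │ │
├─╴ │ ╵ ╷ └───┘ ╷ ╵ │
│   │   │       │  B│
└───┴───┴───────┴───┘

Using BFS to find shortest path:
Start: (0, 0), End: (9, 9)
Path found:
(0,0) → (1,0) → (1,1) → (1,2) → (2,2) → (2,1) → (3,1) → (4,1) → (5,1) → (6,1) → (7,1) → (7,2) → (8,2) → (9,2) → (9,3) → (8,3) → (8,4) → (9,4) → (9,5) → (9,6) → (9,7) → (8,7) → (8,8) → (9,8) → (9,9)
Number of steps: 24

Solution:

┌─────────┬─────────┐
│A        │         │
│ ╶───┬─┐ └─┬───╴ ╷ │
│↳ → ↓│ │   │     │ │
│ ┌─╴ │ └─╴ │ ╶───┴─┤
│ │↓ ↲│     │       │
│ │ ┌─┤ ┌───┴─────┐ │
│ │↓│ │ │         │ │
│ │ │ ╵ ├───┐ ╶─┐ ╵ │
│ │↓│   │   │   │   │
│ │ │ ╶─┘ ╷ └─╴ ├───┤
│ │↓│     │     │   │
│ │ ├─────┴─┐ ┌─┴─╴ │
│ │↓│       │ │     │
│ │ └─┐ ╷ ╶─┘ │ ╶───┤
│ │↳ ↓│ │     │     │
│ └─┐ ├─┴─┐ ╶─┼───┐ │
│   │↓│↱ ↓│   │↱ ↓│ │
├─╴ │ ╵ ╷ └───┘ ╷ ╵ │
│   │↳ ↑│↳ → → ↑│↳ B│
└───┴───┴───────┴───┘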